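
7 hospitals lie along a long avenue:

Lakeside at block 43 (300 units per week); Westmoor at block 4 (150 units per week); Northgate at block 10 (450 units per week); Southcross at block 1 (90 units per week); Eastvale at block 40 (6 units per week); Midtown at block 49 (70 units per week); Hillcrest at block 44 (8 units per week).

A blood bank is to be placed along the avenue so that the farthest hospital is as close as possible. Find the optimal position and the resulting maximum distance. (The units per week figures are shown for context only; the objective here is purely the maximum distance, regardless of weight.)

location 25, max distance 24

The 1-center on a line is the midpoint of the two extreme points: leftmost at 1, rightmost at 49.
Optimal location = (1 + 49)/2 = 25; maximum distance = (49 − 1)/2 = 24.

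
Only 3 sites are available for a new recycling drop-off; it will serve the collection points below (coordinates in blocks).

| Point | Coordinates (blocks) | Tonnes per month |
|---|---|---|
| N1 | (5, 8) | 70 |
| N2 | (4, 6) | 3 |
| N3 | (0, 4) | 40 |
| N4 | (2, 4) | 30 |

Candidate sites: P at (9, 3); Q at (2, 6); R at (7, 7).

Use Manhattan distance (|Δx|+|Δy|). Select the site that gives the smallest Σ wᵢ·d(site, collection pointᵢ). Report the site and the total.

Total weighted distance at each candidate:
  P (9, 3): total = 1294
  Q (2, 6): total = 576
  R (7, 7): total = 862
Minimum is at Q with total 576 blocks.

Q, total 576 blocks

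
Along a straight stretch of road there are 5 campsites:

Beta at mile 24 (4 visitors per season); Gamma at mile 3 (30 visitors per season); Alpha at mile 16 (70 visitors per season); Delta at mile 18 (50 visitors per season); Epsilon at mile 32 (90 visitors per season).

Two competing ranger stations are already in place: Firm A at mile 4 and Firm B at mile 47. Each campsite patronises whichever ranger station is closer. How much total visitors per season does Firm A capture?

154

The indifferent point is the midpoint (4+47)/2 = 25.5; campsites left of it (closer to Firm A at 4) go to Firm A, those right go to Firm B.
  Gamma at 3 (w=30) → Firm A
  Alpha at 16 (w=70) → Firm A
  Delta at 18 (w=50) → Firm A
  Beta at 24 (w=4) → Firm A
  Epsilon at 32 (w=90) → Firm B
Firm A captures 154; Firm B captures 90.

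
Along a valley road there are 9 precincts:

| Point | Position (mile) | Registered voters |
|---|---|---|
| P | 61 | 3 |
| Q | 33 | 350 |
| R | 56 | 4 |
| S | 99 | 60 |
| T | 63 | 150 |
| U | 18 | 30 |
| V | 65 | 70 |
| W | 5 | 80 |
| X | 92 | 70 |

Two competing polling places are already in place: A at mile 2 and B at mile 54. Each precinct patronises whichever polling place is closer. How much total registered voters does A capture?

The indifferent point is the midpoint (2+54)/2 = 28; precincts left of it (closer to A at 2) go to A, those right go to B.
  W at 5 (w=80) → A
  U at 18 (w=30) → A
  Q at 33 (w=350) → B
  R at 56 (w=4) → B
  P at 61 (w=3) → B
  T at 63 (w=150) → B
  V at 65 (w=70) → B
  X at 92 (w=70) → B
  S at 99 (w=60) → B
A captures 110; B captures 707.

110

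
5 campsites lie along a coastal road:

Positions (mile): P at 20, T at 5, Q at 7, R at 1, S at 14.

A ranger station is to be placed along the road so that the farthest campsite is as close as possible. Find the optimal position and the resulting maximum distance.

location 10.5, max distance 9.5

The 1-center on a line is the midpoint of the two extreme points: leftmost at 1, rightmost at 20.
Optimal location = (1 + 20)/2 = 10.5; maximum distance = (20 − 1)/2 = 9.5.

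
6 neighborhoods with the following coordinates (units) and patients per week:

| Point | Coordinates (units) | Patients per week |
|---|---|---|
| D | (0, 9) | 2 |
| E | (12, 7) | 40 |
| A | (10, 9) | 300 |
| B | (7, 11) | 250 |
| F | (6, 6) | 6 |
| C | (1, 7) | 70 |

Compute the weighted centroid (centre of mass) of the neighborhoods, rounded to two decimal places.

The minimiser of Σwᵢ‖p−pᵢ‖² is the weighted centroid p* = (Σwᵢpᵢ)/(Σwᵢ).
Σwᵢ = 668.
Σwᵢxᵢ = 2·0 + 40·12 + 300·10 + 250·7 + 6·6 + 70·1 = 5336.
Σwᵢyᵢ = 2·9 + 40·7 + 300·9 + 250·11 + 6·6 + 70·7 = 6274.
x* = 5336/668 = 7.99, y* = 6274/668 = 9.39.

(7.99, 9.39)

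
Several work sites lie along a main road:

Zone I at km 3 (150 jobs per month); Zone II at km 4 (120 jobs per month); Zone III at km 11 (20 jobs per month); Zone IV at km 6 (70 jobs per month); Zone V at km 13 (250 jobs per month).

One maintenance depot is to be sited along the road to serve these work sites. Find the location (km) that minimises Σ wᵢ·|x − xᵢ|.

For a sum of weighted absolute distances on a line, the optimum is the weighted median (not the mean). Total weight W = 610; half-weight = 305.
Sort by position and accumulate weight:
  km 3 (Zone I, w=150) → cum 150
  km 4 (Zone II, w=120) → cum 270
  km 6 (Zone IV, w=70) → cum 340  ≥ 305 → median here
  km 11 (Zone III, w=20) → cum 360
  km 13 (Zone V, w=250) → cum 610
Optimal location: km 6.

x = 6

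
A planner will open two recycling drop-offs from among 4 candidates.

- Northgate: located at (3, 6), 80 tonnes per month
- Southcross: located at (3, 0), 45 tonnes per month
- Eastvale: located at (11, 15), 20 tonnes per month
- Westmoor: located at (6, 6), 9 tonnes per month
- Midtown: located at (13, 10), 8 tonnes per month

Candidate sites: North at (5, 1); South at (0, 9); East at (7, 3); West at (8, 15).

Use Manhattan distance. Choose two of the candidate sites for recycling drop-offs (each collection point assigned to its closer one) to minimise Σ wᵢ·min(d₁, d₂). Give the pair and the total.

Evaluate every pair (each demand assigned to the nearer of the two):
  {North, West}: total = 889
  {East, West}: total = 1051
  {North, South}: total = 1121
  {North, East}: total = 1155
  {South, West}: total = 1241
  {South, East}: total = 1255
Best pair: {North, West} with total 889.

{North, West}, total 889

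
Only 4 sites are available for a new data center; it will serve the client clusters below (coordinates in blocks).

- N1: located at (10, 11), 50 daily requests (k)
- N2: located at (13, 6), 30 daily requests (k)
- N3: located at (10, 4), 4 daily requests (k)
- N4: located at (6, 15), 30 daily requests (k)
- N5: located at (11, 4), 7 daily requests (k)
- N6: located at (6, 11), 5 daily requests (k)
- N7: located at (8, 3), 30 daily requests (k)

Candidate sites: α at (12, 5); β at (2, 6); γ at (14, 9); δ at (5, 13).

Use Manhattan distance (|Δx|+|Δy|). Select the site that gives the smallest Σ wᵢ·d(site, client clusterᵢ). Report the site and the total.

α, total 1206 blocks

Total weighted distance at each candidate:
  α (12, 5): total = 1206
  β (2, 6): total = 1802
  γ (14, 9): total = 1342
  δ (5, 13): total = 1456
Minimum is at α with total 1206 blocks.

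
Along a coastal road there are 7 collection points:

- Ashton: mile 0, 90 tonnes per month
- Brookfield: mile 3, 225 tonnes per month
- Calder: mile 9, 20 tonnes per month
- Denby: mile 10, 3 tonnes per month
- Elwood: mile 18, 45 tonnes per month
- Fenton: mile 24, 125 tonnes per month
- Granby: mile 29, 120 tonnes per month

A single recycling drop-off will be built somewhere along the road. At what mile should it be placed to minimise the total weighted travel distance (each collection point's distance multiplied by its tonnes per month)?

x = 3

For a sum of weighted absolute distances on a line, the optimum is the weighted median (not the mean). Total weight W = 628; half-weight = 314.
Sort by position and accumulate weight:
  mile 0 (Ashton, w=90) → cum 90
  mile 3 (Brookfield, w=225) → cum 315  ≥ 314 → median here
  mile 9 (Calder, w=20) → cum 335
  mile 10 (Denby, w=3) → cum 338
  mile 18 (Elwood, w=45) → cum 383
  mile 24 (Fenton, w=125) → cum 508
  mile 29 (Granby, w=120) → cum 628
Optimal location: mile 3.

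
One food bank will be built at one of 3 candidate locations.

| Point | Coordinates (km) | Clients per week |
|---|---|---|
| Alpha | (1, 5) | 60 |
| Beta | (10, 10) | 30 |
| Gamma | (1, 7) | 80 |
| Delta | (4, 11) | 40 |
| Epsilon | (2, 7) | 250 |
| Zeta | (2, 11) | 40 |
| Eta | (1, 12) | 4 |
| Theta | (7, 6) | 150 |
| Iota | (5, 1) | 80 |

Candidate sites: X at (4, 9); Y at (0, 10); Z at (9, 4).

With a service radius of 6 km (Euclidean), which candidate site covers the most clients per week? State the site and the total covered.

X, covering 624

Coverage radius r = 6 km; a point is covered iff (Δx)²+(Δy)² ≤ 6² = 36.
  X (4, 9): covers {Alpha, Gamma, Delta, Epsilon, Zeta, Eta, Theta} → 624
  Y (0, 10): covers {Alpha, Gamma, Delta, Epsilon, Zeta, Eta} → 474
  Z (9, 4): covers {Theta, Iota} → 230
Maximum coverage at X: 624 clients per week.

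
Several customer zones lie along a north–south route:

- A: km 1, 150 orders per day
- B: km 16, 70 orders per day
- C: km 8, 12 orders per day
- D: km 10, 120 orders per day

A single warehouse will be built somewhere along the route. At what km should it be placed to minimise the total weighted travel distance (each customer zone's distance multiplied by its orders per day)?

x = 10

For a sum of weighted absolute distances on a line, the optimum is the weighted median (not the mean). Total weight W = 352; half-weight = 176.
Sort by position and accumulate weight:
  km 1 (A, w=150) → cum 150
  km 8 (C, w=12) → cum 162
  km 10 (D, w=120) → cum 282  ≥ 176 → median here
  km 16 (B, w=70) → cum 352
Optimal location: km 10.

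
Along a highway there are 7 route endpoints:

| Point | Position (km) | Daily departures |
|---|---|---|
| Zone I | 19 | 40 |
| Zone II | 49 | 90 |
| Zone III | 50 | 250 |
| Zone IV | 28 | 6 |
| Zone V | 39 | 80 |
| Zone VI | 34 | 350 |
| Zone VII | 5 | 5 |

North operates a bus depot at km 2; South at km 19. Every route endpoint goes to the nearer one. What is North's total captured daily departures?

5

The indifferent point is the midpoint (2+19)/2 = 10.5; route endpoints left of it (closer to North at 2) go to North, those right go to South.
  Zone VII at 5 (w=5) → North
  Zone I at 19 (w=40) → South
  Zone IV at 28 (w=6) → South
  Zone VI at 34 (w=350) → South
  Zone V at 39 (w=80) → South
  Zone II at 49 (w=90) → South
  Zone III at 50 (w=250) → South
North captures 5; South captures 816.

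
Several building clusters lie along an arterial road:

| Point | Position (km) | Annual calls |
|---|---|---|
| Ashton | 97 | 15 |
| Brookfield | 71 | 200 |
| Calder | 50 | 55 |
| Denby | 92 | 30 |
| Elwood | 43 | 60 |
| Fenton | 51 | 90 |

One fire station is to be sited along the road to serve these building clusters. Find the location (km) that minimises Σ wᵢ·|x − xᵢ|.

For a sum of weighted absolute distances on a line, the optimum is the weighted median (not the mean). Total weight W = 450; half-weight = 225.
Sort by position and accumulate weight:
  km 43 (Elwood, w=60) → cum 60
  km 50 (Calder, w=55) → cum 115
  km 51 (Fenton, w=90) → cum 205
  km 71 (Brookfield, w=200) → cum 405  ≥ 225 → median here
  km 92 (Denby, w=30) → cum 435
  km 97 (Ashton, w=15) → cum 450
Optimal location: km 71.

x = 71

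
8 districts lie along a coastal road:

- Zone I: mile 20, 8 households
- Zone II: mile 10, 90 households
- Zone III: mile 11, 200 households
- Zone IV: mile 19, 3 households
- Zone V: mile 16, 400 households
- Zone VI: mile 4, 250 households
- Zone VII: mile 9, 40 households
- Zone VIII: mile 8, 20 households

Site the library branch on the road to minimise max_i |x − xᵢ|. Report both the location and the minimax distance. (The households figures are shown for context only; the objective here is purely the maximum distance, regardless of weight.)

The 1-center on a line is the midpoint of the two extreme points: leftmost at 4, rightmost at 20.
Optimal location = (4 + 20)/2 = 12; maximum distance = (20 − 4)/2 = 8.

location 12, max distance 8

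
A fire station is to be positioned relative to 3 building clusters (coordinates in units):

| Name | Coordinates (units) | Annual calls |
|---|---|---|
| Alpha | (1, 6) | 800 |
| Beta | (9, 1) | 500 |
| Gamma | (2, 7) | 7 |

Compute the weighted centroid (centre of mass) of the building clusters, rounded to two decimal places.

The minimiser of Σwᵢ‖p−pᵢ‖² is the weighted centroid p* = (Σwᵢpᵢ)/(Σwᵢ).
Σwᵢ = 1307.
Σwᵢxᵢ = 800·1 + 500·9 + 7·2 = 5314.
Σwᵢyᵢ = 800·6 + 500·1 + 7·7 = 5349.
x* = 5314/1307 = 4.07, y* = 5349/1307 = 4.09.

(4.07, 4.09)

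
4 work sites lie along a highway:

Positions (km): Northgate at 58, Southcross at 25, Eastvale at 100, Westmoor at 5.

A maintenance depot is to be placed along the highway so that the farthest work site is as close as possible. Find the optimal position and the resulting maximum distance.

location 52.5, max distance 47.5

The 1-center on a line is the midpoint of the two extreme points: leftmost at 5, rightmost at 100.
Optimal location = (5 + 100)/2 = 52.5; maximum distance = (100 − 5)/2 = 47.5.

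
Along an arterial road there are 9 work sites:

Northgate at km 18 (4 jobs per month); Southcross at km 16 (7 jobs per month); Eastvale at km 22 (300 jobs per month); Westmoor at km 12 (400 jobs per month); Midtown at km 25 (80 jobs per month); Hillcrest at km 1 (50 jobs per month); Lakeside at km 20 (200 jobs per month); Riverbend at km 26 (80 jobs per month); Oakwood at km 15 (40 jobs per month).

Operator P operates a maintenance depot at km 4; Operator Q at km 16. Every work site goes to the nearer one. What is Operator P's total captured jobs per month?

50

The indifferent point is the midpoint (4+16)/2 = 10; work sites left of it (closer to Operator P at 4) go to Operator P, those right go to Operator Q.
  Hillcrest at 1 (w=50) → Operator P
  Westmoor at 12 (w=400) → Operator Q
  Oakwood at 15 (w=40) → Operator Q
  Southcross at 16 (w=7) → Operator Q
  Northgate at 18 (w=4) → Operator Q
  Lakeside at 20 (w=200) → Operator Q
  Eastvale at 22 (w=300) → Operator Q
  Midtown at 25 (w=80) → Operator Q
  Riverbend at 26 (w=80) → Operator Q
Operator P captures 50; Operator Q captures 1111.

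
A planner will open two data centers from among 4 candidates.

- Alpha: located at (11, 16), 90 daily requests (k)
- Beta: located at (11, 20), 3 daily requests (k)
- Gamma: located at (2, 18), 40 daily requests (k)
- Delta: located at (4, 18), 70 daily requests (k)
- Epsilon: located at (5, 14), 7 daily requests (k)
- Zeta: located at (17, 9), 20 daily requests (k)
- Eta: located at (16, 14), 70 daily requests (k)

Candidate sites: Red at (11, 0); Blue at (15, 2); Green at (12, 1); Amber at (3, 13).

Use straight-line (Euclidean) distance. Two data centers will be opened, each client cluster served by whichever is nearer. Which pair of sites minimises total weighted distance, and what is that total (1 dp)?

Evaluate every pair (each demand assigned to the nearer of the two):
  {Blue, Amber}: total = 2365.9
  {Green, Amber}: total = 2478.8
  {Red, Amber}: total = 2506.4
  {Blue, Green}: total = 4561.7
  {Red, Blue}: total = 4617.8
  {Red, Green}: total = 4758.3
Best pair: {Blue, Amber} with total 2365.9.

{Blue, Amber}, total 2365.9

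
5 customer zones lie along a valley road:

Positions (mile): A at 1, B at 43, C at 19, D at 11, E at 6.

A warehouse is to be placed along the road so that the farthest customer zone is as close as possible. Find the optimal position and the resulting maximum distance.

location 22, max distance 21

The 1-center on a line is the midpoint of the two extreme points: leftmost at 1, rightmost at 43.
Optimal location = (1 + 43)/2 = 22; maximum distance = (43 − 1)/2 = 21.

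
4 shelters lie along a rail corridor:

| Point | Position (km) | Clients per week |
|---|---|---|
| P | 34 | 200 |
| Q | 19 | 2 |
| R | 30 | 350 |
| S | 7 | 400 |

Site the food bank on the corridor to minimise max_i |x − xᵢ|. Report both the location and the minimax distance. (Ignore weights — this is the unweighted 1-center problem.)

location 20.5, max distance 13.5

The 1-center on a line is the midpoint of the two extreme points: leftmost at 7, rightmost at 34.
Optimal location = (7 + 34)/2 = 20.5; maximum distance = (34 − 7)/2 = 13.5.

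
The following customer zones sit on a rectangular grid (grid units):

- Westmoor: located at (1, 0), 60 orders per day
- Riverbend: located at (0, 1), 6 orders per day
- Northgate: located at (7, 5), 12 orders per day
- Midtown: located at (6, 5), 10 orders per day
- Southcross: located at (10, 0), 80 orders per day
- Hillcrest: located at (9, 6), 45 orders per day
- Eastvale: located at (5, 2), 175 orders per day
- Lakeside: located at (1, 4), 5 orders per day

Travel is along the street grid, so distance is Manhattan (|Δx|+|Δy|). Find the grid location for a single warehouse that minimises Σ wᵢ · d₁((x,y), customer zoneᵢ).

(5, 2)

Manhattan distance separates: Σwᵢ(|x−xᵢ|+|y−yᵢ|) = Σwᵢ|x−xᵢ| + Σwᵢ|y−yᵢ|, so x and y are optimised independently as 1-D weighted medians.
Total weight W = 393; half = 196.5.
x-coordinate, sorted with cumulative weight:
  x=0 (Riverbend, w=6) cum 6
  x=1 (Westmoor, w=60) cum 66
  x=1 (Lakeside, w=5) cum 71
  x=5 (Eastvale, w=175) cum 246  ← median
  x=6 (Midtown, w=10) cum 256
  x=7 (Northgate, w=12) cum 268
  x=9 (Hillcrest, w=45) cum 313
  x=10 (Southcross, w=80) cum 393
⇒ x* = 5
y-coordinate, sorted with cumulative weight:
  y=0 (Westmoor, w=60) cum 60
  y=0 (Southcross, w=80) cum 140
  y=1 (Riverbend, w=6) cum 146
  y=2 (Eastvale, w=175) cum 321  ← median
  y=4 (Lakeside, w=5) cum 326
  y=5 (Northgate, w=12) cum 338
  y=5 (Midtown, w=10) cum 348
  y=6 (Hillcrest, w=45) cum 393
⇒ y* = 2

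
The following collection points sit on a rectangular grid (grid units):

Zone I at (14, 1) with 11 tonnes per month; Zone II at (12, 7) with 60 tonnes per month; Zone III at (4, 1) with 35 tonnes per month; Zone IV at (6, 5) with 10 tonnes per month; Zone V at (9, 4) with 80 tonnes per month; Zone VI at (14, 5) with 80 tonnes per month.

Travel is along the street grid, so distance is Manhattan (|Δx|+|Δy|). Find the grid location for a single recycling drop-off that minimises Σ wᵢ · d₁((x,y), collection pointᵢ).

(12, 5)

Manhattan distance separates: Σwᵢ(|x−xᵢ|+|y−yᵢ|) = Σwᵢ|x−xᵢ| + Σwᵢ|y−yᵢ|, so x and y are optimised independently as 1-D weighted medians.
Total weight W = 276; half = 138.
x-coordinate, sorted with cumulative weight:
  x=4 (Zone III, w=35) cum 35
  x=6 (Zone IV, w=10) cum 45
  x=9 (Zone V, w=80) cum 125
  x=12 (Zone II, w=60) cum 185  ← median
  x=14 (Zone I, w=11) cum 196
  x=14 (Zone VI, w=80) cum 276
⇒ x* = 12
y-coordinate, sorted with cumulative weight:
  y=1 (Zone I, w=11) cum 11
  y=1 (Zone III, w=35) cum 46
  y=4 (Zone V, w=80) cum 126
  y=5 (Zone IV, w=10) cum 136
  y=5 (Zone VI, w=80) cum 216  ← median
  y=7 (Zone II, w=60) cum 276
⇒ y* = 5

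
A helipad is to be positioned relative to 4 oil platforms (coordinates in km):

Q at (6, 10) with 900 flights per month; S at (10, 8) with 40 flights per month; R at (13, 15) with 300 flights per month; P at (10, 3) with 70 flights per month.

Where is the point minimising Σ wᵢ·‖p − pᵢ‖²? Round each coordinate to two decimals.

The minimiser of Σwᵢ‖p−pᵢ‖² is the weighted centroid p* = (Σwᵢpᵢ)/(Σwᵢ).
Σwᵢ = 1310.
Σwᵢxᵢ = 900·6 + 40·10 + 300·13 + 70·10 = 10400.
Σwᵢyᵢ = 900·10 + 40·8 + 300·15 + 70·3 = 14030.
x* = 10400/1310 = 7.94, y* = 14030/1310 = 10.71.

(7.94, 10.71)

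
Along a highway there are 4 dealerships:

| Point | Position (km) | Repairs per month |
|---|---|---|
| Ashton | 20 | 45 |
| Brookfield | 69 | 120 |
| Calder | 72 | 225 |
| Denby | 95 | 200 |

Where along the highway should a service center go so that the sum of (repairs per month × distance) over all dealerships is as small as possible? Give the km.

For a sum of weighted absolute distances on a line, the optimum is the weighted median (not the mean). Total weight W = 590; half-weight = 295.
Sort by position and accumulate weight:
  km 20 (Ashton, w=45) → cum 45
  km 69 (Brookfield, w=120) → cum 165
  km 72 (Calder, w=225) → cum 390  ≥ 295 → median here
  km 95 (Denby, w=200) → cum 590
Optimal location: km 72.

x = 72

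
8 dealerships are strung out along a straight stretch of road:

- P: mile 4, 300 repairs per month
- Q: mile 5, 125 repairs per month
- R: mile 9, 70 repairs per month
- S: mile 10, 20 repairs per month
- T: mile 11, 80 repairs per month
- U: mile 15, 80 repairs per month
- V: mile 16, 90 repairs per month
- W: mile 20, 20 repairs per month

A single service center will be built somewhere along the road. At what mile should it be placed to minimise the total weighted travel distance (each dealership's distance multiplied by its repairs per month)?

x = 5

For a sum of weighted absolute distances on a line, the optimum is the weighted median (not the mean). Total weight W = 785; half-weight = 392.5.
Sort by position and accumulate weight:
  mile 4 (P, w=300) → cum 300
  mile 5 (Q, w=125) → cum 425  ≥ 392.5 → median here
  mile 9 (R, w=70) → cum 495
  mile 10 (S, w=20) → cum 515
  mile 11 (T, w=80) → cum 595
  mile 15 (U, w=80) → cum 675
  mile 16 (V, w=90) → cum 765
  mile 20 (W, w=20) → cum 785
Optimal location: mile 5.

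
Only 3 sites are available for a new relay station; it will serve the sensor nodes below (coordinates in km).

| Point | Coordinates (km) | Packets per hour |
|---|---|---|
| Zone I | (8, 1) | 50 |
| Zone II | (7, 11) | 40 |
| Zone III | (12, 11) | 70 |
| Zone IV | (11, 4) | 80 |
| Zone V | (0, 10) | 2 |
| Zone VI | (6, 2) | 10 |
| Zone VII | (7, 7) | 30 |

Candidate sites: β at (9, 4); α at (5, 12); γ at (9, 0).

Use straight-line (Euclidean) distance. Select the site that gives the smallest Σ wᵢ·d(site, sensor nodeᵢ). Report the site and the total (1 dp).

Total weighted distance at each candidate:
  β (9, 4): total = 1308.3
  α (5, 12): total = 2227.3
  γ (9, 0): total = 1955.2
Minimum is at β with total 1308.3 km.

β, total 1308.3 km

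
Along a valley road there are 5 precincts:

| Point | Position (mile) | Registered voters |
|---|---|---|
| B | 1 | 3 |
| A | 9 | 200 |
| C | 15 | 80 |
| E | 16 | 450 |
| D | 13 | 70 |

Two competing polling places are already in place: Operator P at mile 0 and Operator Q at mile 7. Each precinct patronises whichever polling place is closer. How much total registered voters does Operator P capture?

3

The indifferent point is the midpoint (0+7)/2 = 3.5; precincts left of it (closer to Operator P at 0) go to Operator P, those right go to Operator Q.
  B at 1 (w=3) → Operator P
  A at 9 (w=200) → Operator Q
  D at 13 (w=70) → Operator Q
  C at 15 (w=80) → Operator Q
  E at 16 (w=450) → Operator Q
Operator P captures 3; Operator Q captures 800.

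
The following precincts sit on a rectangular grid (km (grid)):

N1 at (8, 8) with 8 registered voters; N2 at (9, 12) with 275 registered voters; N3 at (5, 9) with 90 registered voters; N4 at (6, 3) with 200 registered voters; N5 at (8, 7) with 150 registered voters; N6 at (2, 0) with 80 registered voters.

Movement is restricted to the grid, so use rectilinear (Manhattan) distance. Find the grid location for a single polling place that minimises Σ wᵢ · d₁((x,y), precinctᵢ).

Manhattan distance separates: Σwᵢ(|x−xᵢ|+|y−yᵢ|) = Σwᵢ|x−xᵢ| + Σwᵢ|y−yᵢ|, so x and y are optimised independently as 1-D weighted medians.
Total weight W = 803; half = 401.5.
x-coordinate, sorted with cumulative weight:
  x=2 (N6, w=80) cum 80
  x=5 (N3, w=90) cum 170
  x=6 (N4, w=200) cum 370
  x=8 (N1, w=8) cum 378
  x=8 (N5, w=150) cum 528  ← median
  x=9 (N2, w=275) cum 803
⇒ x* = 8
y-coordinate, sorted with cumulative weight:
  y=0 (N6, w=80) cum 80
  y=3 (N4, w=200) cum 280
  y=7 (N5, w=150) cum 430  ← median
  y=8 (N1, w=8) cum 438
  y=9 (N3, w=90) cum 528
  y=12 (N2, w=275) cum 803
⇒ y* = 7

(8, 7)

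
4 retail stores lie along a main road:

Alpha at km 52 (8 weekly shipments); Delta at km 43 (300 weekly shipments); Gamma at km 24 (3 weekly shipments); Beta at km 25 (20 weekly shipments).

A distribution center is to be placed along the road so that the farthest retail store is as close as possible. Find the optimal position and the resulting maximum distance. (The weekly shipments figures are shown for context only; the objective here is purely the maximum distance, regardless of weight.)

location 38, max distance 14

The 1-center on a line is the midpoint of the two extreme points: leftmost at 24, rightmost at 52.
Optimal location = (24 + 52)/2 = 38; maximum distance = (52 − 24)/2 = 14.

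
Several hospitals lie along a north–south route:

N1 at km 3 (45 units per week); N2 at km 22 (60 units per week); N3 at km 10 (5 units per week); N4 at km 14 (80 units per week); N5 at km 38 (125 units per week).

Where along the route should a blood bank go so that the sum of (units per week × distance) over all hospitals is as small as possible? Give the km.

For a sum of weighted absolute distances on a line, the optimum is the weighted median (not the mean). Total weight W = 315; half-weight = 157.5.
Sort by position and accumulate weight:
  km 3 (N1, w=45) → cum 45
  km 10 (N3, w=5) → cum 50
  km 14 (N4, w=80) → cum 130
  km 22 (N2, w=60) → cum 190  ≥ 157.5 → median here
  km 38 (N5, w=125) → cum 315
Optimal location: km 22.

x = 22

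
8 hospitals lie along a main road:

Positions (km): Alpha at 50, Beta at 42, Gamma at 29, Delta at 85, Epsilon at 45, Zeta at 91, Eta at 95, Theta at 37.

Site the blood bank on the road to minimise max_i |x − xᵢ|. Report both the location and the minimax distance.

The 1-center on a line is the midpoint of the two extreme points: leftmost at 29, rightmost at 95.
Optimal location = (29 + 95)/2 = 62; maximum distance = (95 − 29)/2 = 33.

location 62, max distance 33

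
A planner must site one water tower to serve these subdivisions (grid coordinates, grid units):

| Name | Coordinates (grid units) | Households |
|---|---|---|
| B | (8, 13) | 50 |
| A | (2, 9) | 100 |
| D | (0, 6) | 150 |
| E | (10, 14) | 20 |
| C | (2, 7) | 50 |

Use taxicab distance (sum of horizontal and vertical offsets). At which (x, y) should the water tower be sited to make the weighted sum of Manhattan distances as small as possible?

(2, 7)

Manhattan distance separates: Σwᵢ(|x−xᵢ|+|y−yᵢ|) = Σwᵢ|x−xᵢ| + Σwᵢ|y−yᵢ|, so x and y are optimised independently as 1-D weighted medians.
Total weight W = 370; half = 185.
x-coordinate, sorted with cumulative weight:
  x=0 (D, w=150) cum 150
  x=2 (A, w=100) cum 250  ← median
  x=2 (C, w=50) cum 300
  x=8 (B, w=50) cum 350
  x=10 (E, w=20) cum 370
⇒ x* = 2
y-coordinate, sorted with cumulative weight:
  y=6 (D, w=150) cum 150
  y=7 (C, w=50) cum 200  ← median
  y=9 (A, w=100) cum 300
  y=13 (B, w=50) cum 350
  y=14 (E, w=20) cum 370
⇒ y* = 7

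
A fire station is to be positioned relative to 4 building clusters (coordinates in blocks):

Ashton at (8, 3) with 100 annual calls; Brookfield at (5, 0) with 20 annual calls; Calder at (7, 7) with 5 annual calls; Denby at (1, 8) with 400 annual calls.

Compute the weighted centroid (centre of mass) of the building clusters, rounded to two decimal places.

The minimiser of Σwᵢ‖p−pᵢ‖² is the weighted centroid p* = (Σwᵢpᵢ)/(Σwᵢ).
Σwᵢ = 525.
Σwᵢxᵢ = 100·8 + 20·5 + 5·7 + 400·1 = 1335.
Σwᵢyᵢ = 100·3 + 20·0 + 5·7 + 400·8 = 3535.
x* = 1335/525 = 2.54, y* = 3535/525 = 6.73.

(2.54, 6.73)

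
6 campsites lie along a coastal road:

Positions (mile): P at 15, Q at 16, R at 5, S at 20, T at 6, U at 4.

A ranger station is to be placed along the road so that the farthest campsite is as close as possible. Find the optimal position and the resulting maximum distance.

The 1-center on a line is the midpoint of the two extreme points: leftmost at 4, rightmost at 20.
Optimal location = (4 + 20)/2 = 12; maximum distance = (20 − 4)/2 = 8.

location 12, max distance 8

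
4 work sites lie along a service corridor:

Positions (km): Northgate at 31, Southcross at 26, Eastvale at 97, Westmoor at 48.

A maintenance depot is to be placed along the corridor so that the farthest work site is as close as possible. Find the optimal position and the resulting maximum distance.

location 61.5, max distance 35.5

The 1-center on a line is the midpoint of the two extreme points: leftmost at 26, rightmost at 97.
Optimal location = (26 + 97)/2 = 61.5; maximum distance = (97 − 26)/2 = 35.5.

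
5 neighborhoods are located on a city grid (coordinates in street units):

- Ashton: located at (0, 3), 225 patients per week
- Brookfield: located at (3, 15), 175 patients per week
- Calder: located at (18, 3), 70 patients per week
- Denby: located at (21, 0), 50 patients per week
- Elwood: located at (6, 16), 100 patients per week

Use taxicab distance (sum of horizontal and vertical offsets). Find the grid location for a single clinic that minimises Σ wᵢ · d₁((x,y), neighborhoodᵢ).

Manhattan distance separates: Σwᵢ(|x−xᵢ|+|y−yᵢ|) = Σwᵢ|x−xᵢ| + Σwᵢ|y−yᵢ|, so x and y are optimised independently as 1-D weighted medians.
Total weight W = 620; half = 310.
x-coordinate, sorted with cumulative weight:
  x=0 (Ashton, w=225) cum 225
  x=3 (Brookfield, w=175) cum 400  ← median
  x=6 (Elwood, w=100) cum 500
  x=18 (Calder, w=70) cum 570
  x=21 (Denby, w=50) cum 620
⇒ x* = 3
y-coordinate, sorted with cumulative weight:
  y=0 (Denby, w=50) cum 50
  y=3 (Ashton, w=225) cum 275
  y=3 (Calder, w=70) cum 345  ← median
  y=15 (Brookfield, w=175) cum 520
  y=16 (Elwood, w=100) cum 620
⇒ y* = 3

(3, 3)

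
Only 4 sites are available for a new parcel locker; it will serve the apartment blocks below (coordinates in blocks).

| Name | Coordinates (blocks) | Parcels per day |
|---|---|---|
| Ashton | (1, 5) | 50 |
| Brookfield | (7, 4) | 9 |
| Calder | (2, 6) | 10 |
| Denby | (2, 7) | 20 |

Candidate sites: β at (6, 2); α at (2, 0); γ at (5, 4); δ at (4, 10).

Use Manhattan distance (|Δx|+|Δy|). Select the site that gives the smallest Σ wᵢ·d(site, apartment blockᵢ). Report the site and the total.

Total weighted distance at each candidate:
  β (6, 2): total = 687
  α (2, 0): total = 581
  γ (5, 4): total = 438
  δ (4, 10): total = 641
Minimum is at γ with total 438 blocks.

γ, total 438 blocks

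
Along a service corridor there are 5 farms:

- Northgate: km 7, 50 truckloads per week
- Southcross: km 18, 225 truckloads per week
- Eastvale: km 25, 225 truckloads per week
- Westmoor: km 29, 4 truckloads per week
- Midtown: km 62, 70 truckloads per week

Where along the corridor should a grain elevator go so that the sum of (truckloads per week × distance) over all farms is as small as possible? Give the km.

For a sum of weighted absolute distances on a line, the optimum is the weighted median (not the mean). Total weight W = 574; half-weight = 287.
Sort by position and accumulate weight:
  km 7 (Northgate, w=50) → cum 50
  km 18 (Southcross, w=225) → cum 275
  km 25 (Eastvale, w=225) → cum 500  ≥ 287 → median here
  km 29 (Westmoor, w=4) → cum 504
  km 62 (Midtown, w=70) → cum 574
Optimal location: km 25.

x = 25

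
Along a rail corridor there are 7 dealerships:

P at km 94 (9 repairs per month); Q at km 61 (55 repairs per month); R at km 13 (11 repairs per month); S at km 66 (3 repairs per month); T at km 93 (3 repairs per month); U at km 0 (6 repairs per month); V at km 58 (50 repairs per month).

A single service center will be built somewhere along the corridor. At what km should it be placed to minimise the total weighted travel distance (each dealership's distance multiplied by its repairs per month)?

For a sum of weighted absolute distances on a line, the optimum is the weighted median (not the mean). Total weight W = 137; half-weight = 68.5.
Sort by position and accumulate weight:
  km 0 (U, w=6) → cum 6
  km 13 (R, w=11) → cum 17
  km 58 (V, w=50) → cum 67
  km 61 (Q, w=55) → cum 122  ≥ 68.5 → median here
  km 66 (S, w=3) → cum 125
  km 93 (T, w=3) → cum 128
  km 94 (P, w=9) → cum 137
Optimal location: km 61.

x = 61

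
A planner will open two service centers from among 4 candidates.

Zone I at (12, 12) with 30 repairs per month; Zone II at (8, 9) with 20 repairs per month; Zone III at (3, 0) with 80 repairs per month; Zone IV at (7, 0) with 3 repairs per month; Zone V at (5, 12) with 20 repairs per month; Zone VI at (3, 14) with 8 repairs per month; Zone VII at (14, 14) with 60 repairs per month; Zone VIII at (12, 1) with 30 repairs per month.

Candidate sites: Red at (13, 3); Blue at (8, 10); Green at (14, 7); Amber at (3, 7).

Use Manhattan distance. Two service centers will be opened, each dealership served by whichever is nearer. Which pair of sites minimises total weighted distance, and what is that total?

Evaluate every pair (each demand assigned to the nearer of the two):
  {Green, Amber}: total = 1799
  {Blue, Amber}: total = 1939
  {Red, Amber}: total = 2033
  {Red, Blue}: total = 2129
  {Blue, Green}: total = 2265
  {Red, Green}: total = 2371
Best pair: {Green, Amber} with total 1799.

{Green, Amber}, total 1799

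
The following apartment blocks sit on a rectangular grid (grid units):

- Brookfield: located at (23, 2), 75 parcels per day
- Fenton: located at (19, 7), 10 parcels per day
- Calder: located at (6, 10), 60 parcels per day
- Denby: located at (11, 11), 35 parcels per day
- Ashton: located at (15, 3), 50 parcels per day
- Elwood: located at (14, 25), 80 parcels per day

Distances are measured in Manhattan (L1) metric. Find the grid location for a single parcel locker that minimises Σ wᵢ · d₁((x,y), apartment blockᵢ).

Manhattan distance separates: Σwᵢ(|x−xᵢ|+|y−yᵢ|) = Σwᵢ|x−xᵢ| + Σwᵢ|y−yᵢ|, so x and y are optimised independently as 1-D weighted medians.
Total weight W = 310; half = 155.
x-coordinate, sorted with cumulative weight:
  x=6 (Calder, w=60) cum 60
  x=11 (Denby, w=35) cum 95
  x=14 (Elwood, w=80) cum 175  ← median
  x=15 (Ashton, w=50) cum 225
  x=19 (Fenton, w=10) cum 235
  x=23 (Brookfield, w=75) cum 310
⇒ x* = 14
y-coordinate, sorted with cumulative weight:
  y=2 (Brookfield, w=75) cum 75
  y=3 (Ashton, w=50) cum 125
  y=7 (Fenton, w=10) cum 135
  y=10 (Calder, w=60) cum 195  ← median
  y=11 (Denby, w=35) cum 230
  y=25 (Elwood, w=80) cum 310
⇒ y* = 10

(14, 10)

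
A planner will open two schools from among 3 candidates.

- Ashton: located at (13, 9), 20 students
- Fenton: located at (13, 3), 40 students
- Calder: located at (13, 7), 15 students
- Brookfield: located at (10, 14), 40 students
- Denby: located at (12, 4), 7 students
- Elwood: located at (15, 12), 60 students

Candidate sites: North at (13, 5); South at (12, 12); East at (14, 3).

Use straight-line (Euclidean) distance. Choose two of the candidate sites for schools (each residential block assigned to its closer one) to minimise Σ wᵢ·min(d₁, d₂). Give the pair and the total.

{South, East}, total 473.9

Evaluate every pair (each demand assigned to the nearer of the two):
  {South, East}: total = 473.9
  {North, South}: total = 476.3
  {North, East}: total = 976.2
Best pair: {South, East} with total 473.9.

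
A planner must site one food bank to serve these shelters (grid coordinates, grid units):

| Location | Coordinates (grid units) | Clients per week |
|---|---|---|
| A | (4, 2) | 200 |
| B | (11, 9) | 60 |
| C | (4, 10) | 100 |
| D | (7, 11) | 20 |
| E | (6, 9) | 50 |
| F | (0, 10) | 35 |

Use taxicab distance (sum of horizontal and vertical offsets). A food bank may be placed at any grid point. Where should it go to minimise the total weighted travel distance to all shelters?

(4, 9)

Manhattan distance separates: Σwᵢ(|x−xᵢ|+|y−yᵢ|) = Σwᵢ|x−xᵢ| + Σwᵢ|y−yᵢ|, so x and y are optimised independently as 1-D weighted medians.
Total weight W = 465; half = 232.5.
x-coordinate, sorted with cumulative weight:
  x=0 (F, w=35) cum 35
  x=4 (A, w=200) cum 235  ← median
  x=4 (C, w=100) cum 335
  x=6 (E, w=50) cum 385
  x=7 (D, w=20) cum 405
  x=11 (B, w=60) cum 465
⇒ x* = 4
y-coordinate, sorted with cumulative weight:
  y=2 (A, w=200) cum 200
  y=9 (B, w=60) cum 260  ← median
  y=9 (E, w=50) cum 310
  y=10 (C, w=100) cum 410
  y=10 (F, w=35) cum 445
  y=11 (D, w=20) cum 465
⇒ y* = 9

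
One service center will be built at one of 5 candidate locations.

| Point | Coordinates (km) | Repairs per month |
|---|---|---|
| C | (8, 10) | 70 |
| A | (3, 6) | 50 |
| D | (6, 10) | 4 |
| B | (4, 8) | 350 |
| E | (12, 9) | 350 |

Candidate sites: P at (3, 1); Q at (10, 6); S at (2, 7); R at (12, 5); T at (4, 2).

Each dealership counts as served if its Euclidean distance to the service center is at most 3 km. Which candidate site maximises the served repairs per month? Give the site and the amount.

S, covering 400

Coverage radius r = 3 km; a point is covered iff (Δx)²+(Δy)² ≤ 3² = 9.
  P (3, 1): covers {none} → 0
  Q (10, 6): covers {none} → 0
  S (2, 7): covers {A, B} → 400
  R (12, 5): covers {none} → 0
  T (4, 2): covers {none} → 0
Maximum coverage at S: 400 repairs per month.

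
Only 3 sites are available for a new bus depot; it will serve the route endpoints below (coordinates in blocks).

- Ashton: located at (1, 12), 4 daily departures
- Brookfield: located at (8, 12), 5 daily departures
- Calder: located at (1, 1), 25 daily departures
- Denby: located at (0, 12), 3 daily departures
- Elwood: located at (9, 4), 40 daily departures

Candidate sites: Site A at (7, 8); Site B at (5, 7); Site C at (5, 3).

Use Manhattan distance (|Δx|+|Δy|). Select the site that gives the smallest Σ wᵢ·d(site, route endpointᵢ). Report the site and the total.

Site C, total 504 blocks

Total weighted distance at each candidate:
  Site A (7, 8): total = 663
  Site B (5, 7): total = 636
  Site C (5, 3): total = 504
Minimum is at Site C with total 504 blocks.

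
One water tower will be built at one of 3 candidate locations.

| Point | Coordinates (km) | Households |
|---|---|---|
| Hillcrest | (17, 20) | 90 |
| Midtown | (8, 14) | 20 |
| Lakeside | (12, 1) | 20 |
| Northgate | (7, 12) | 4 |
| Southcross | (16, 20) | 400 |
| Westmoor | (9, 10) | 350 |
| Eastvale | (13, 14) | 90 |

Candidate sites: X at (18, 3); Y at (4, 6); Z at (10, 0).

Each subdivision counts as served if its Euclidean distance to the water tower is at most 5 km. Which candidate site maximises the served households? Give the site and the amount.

Coverage radius r = 5 km; a point is covered iff (Δx)²+(Δy)² ≤ 5² = 25.
  X (18, 3): covers {none} → 0
  Y (4, 6): covers {none} → 0
  Z (10, 0): covers {Lakeside} → 20
Maximum coverage at Z: 20 households.

Z, covering 20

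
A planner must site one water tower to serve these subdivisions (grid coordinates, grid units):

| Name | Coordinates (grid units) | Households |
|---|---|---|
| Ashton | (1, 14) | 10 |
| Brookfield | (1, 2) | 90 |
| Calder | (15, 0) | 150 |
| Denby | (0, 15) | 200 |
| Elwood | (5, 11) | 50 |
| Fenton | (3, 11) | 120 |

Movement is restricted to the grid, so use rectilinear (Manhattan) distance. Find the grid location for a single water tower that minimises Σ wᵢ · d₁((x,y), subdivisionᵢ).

(3, 11)

Manhattan distance separates: Σwᵢ(|x−xᵢ|+|y−yᵢ|) = Σwᵢ|x−xᵢ| + Σwᵢ|y−yᵢ|, so x and y are optimised independently as 1-D weighted medians.
Total weight W = 620; half = 310.
x-coordinate, sorted with cumulative weight:
  x=0 (Denby, w=200) cum 200
  x=1 (Ashton, w=10) cum 210
  x=1 (Brookfield, w=90) cum 300
  x=3 (Fenton, w=120) cum 420  ← median
  x=5 (Elwood, w=50) cum 470
  x=15 (Calder, w=150) cum 620
⇒ x* = 3
y-coordinate, sorted with cumulative weight:
  y=0 (Calder, w=150) cum 150
  y=2 (Brookfield, w=90) cum 240
  y=11 (Elwood, w=50) cum 290
  y=11 (Fenton, w=120) cum 410  ← median
  y=14 (Ashton, w=10) cum 420
  y=15 (Denby, w=200) cum 620
⇒ y* = 11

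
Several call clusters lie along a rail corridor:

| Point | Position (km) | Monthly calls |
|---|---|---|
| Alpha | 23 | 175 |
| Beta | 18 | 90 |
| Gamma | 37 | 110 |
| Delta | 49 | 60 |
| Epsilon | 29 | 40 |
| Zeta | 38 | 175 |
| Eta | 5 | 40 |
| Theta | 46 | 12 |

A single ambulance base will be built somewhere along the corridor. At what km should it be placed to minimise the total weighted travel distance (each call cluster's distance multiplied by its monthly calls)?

For a sum of weighted absolute distances on a line, the optimum is the weighted median (not the mean). Total weight W = 702; half-weight = 351.
Sort by position and accumulate weight:
  km 5 (Eta, w=40) → cum 40
  km 18 (Beta, w=90) → cum 130
  km 23 (Alpha, w=175) → cum 305
  km 29 (Epsilon, w=40) → cum 345
  km 37 (Gamma, w=110) → cum 455  ≥ 351 → median here
  km 38 (Zeta, w=175) → cum 630
  km 46 (Theta, w=12) → cum 642
  km 49 (Delta, w=60) → cum 702
Optimal location: km 37.

x = 37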